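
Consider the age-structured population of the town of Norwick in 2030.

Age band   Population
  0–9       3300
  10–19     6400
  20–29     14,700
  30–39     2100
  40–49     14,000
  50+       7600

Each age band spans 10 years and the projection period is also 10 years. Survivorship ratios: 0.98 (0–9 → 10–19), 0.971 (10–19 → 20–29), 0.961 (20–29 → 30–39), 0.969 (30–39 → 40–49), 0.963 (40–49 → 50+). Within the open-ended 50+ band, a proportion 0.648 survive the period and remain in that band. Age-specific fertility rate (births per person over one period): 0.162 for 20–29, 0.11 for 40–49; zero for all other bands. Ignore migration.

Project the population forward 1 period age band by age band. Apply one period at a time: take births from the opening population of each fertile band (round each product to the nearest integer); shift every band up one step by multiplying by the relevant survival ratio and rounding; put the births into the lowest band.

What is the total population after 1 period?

47938

[period 1]
Births: 14700 × 0.162 = 2381 ; 14000 × 0.11 = 1540 → 3921
10–19: 3300 × 0.98 = 3234
20–29: 6400 × 0.971 = 6214
30–39: 14700 × 0.961 = 14127
40–49: 2100 × 0.969 = 2035
50+: 14000 × 0.963 + 7600 × 0.648 = 13482 + 4925 = 18407
Giving 3921 / 3234 / 6214 / 14127 / 2035 / 18407.
Total after period 1: 3921 + 3234 + 6214 + 14127 + 2035 + 18407 = 47938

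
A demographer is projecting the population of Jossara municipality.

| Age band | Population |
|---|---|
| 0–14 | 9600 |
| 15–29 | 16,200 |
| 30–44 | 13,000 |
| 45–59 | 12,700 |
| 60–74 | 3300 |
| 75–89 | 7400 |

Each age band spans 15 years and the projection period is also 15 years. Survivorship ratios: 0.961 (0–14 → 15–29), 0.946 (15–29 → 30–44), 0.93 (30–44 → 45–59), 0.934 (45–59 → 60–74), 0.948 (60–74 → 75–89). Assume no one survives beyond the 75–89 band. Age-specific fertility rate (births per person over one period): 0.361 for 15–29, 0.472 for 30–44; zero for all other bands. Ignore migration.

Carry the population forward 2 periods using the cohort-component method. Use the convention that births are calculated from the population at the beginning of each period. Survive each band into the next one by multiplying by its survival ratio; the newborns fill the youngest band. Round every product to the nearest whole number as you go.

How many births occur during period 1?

Let group 1 be 0–14 through group 6 = 75–89.
Period 1.
Births: 16200 * 0.361 = 5848  |  13000 * 0.472 = 6136 → total 11984
Group 2: 9600 * 0.961 = 9226
Group 3: 16200 * 0.946 = 15325
Group 4: 13000 * 0.93 = 12090
Group 5: 12700 * 0.934 = 11862
Group 6: 3300 * 0.948 = 3128
Population now: 0–14=11984, 15–29=9226, 30–44=15325, 45–59=12090, 60–74=11862, 75–89=3128

11984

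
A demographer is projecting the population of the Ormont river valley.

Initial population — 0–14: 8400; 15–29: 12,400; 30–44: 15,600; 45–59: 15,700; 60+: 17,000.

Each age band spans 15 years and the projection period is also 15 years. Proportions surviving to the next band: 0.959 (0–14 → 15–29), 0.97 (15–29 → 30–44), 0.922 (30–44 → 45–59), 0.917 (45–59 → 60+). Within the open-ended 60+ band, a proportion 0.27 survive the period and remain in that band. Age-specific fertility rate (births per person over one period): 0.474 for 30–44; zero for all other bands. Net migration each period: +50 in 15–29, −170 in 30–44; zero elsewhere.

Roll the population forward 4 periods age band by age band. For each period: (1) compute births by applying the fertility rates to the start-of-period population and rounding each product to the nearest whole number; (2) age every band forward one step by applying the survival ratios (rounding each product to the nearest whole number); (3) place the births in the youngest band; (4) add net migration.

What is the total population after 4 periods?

After projecting period 1:
Births: 15600 * 0.474 = 7394
15–29: 8400 * 0.959 = 8056
30–44: 12400 * 0.97 = 12028
45–59: 15600 * 0.922 = 14383
60+: 15700 * 0.917 + 17000 * 0.27 = 14397 + 4590 = 18987
Net migration: 15–29 + 50 → 8106; 30–44 − 170 → 11858
Population now: 0–14=7394, 15–29=8106, 30–44=11858, 45–59=14383, 60+=18987
After projecting period 2:
Births: 11858 * 0.474 = 5621
15–29: 7394 * 0.959 = 7091
30–44: 8106 * 0.97 = 7863
45–59: 11858 * 0.922 = 10933
60+: 14383 * 0.917 + 18987 * 0.27 = 13189 + 5126 = 18315
Net migration: 15–29 + 50 → 7141; 30–44 − 170 → 7693
Population now: 0–14=5621, 15–29=7141, 30–44=7693, 45–59=10933, 60+=18315
After projecting period 3:
Births: 7693 * 0.474 = 3646
15–29: 5621 * 0.959 = 5391
30–44: 7141 * 0.97 = 6927
45–59: 7693 * 0.922 = 7093
60+: 10933 * 0.917 + 18315 * 0.27 = 10026 + 4945 = 14971
Net migration: 15–29 + 50 → 5441; 30–44 − 170 → 6757
Population now: 0–14=3646, 15–29=5441, 30–44=6757, 45–59=7093, 60+=14971
After projecting period 4:
Births: 6757 * 0.474 = 3203
15–29: 3646 * 0.959 = 3497
30–44: 5441 * 0.97 = 5278
45–59: 6757 * 0.922 = 6230
60+: 7093 * 0.917 + 14971 * 0.27 = 6504 + 4042 = 10546
Net migration: 15–29 + 50 → 3547; 30–44 − 170 → 5108
Population now: 0–14=3203, 15–29=3547, 30–44=5108, 45–59=6230, 60+=10546
Total after period 4: 3203 + 3547 + 5108 + 6230 + 10546 = 28634

28634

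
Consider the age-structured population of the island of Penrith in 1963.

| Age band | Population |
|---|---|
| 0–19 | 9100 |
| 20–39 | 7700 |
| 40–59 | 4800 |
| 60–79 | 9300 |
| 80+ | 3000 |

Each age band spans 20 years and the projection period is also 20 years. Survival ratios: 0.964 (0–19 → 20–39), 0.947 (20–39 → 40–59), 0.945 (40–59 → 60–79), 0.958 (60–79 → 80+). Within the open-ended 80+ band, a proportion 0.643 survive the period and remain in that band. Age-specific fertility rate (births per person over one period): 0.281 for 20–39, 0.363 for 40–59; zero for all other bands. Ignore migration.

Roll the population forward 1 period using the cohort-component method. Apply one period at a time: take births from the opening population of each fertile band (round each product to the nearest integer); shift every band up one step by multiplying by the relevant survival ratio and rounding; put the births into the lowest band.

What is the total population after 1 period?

35344

Period 1.
Births: 7700 × 0.281 = 2164, 4800 × 0.363 = 1742 → total 3906
20–39: 9100 × 0.964 = 8772
40–59: 7700 × 0.947 = 7292
60–79: 4800 × 0.945 = 4536
80+: 9300 × 0.958 + 3000 × 0.643 = 8909 + 1929 = 10838
Giving 3906 / 8772 / 7292 / 4536 / 10838.
Total after period 1: 3906 + 8772 + 7292 + 4536 + 10838 = 35344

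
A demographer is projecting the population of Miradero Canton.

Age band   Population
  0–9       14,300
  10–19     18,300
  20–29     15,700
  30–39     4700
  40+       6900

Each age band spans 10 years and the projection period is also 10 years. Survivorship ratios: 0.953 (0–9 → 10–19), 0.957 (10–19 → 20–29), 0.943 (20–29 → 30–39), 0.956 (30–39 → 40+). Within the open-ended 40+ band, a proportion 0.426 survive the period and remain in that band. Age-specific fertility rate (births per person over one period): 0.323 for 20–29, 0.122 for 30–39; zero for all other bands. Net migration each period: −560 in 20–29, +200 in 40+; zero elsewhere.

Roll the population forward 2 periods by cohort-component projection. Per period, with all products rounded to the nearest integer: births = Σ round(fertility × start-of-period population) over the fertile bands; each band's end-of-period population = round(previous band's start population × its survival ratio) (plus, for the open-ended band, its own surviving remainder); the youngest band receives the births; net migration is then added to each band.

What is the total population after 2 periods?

58735

Call the bands 1 to 5, youngest first.
— Period 1 —
Births: 15700 * 0.323 = 5071, 4700 * 0.122 = 573 ⇒ total 5644
Band 2: 14300 * 0.953 = 13628
Band 3: 18300 * 0.957 = 17513
Band 4: 15700 * 0.943 = 14805
Band 5: 4700 * 0.956 + 6900 * 0.426 = 4493 + 2939 = 7432
Net migration: Band 3 − 560 → 16953; Band 5 + 200 → 7632
Giving 5644 / 13628 / 16953 / 14805 / 7632.
— Period 2 —
Births: 16953 * 0.323 = 5476, 14805 * 0.122 = 1806 ⇒ total 7282
Band 2: 5644 * 0.953 = 5379
Band 3: 13628 * 0.957 = 13042
Band 4: 16953 * 0.943 = 15987
Band 5: 14805 * 0.956 + 7632 * 0.426 = 14154 + 3251 = 17405
Net migration: Band 3 − 560 → 12482; Band 5 + 200 → 17605
Giving 7282 / 5379 / 12482 / 15987 / 17605.
Total after period 2: 7282 + 5379 + 12482 + 15987 + 17605 = 58735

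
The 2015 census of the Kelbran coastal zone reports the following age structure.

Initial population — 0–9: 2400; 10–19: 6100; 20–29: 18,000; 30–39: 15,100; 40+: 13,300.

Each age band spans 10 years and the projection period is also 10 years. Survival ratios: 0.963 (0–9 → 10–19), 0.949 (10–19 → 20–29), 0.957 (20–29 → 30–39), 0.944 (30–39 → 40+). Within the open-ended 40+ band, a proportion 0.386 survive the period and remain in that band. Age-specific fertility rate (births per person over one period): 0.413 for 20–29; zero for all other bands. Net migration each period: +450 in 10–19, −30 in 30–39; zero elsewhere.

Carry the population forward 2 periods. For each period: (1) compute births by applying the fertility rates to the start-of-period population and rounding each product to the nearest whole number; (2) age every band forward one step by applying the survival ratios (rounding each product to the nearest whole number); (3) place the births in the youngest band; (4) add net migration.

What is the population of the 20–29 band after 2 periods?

2620

— Period 1 —
Births: 18000 × 0.413 = 7434
10–19: 2400 × 0.963 = 2311
20–29: 6100 × 0.949 = 5789
30–39: 18000 × 0.957 = 17226
40+: 15100 × 0.944 + 13300 × 0.386 = 14254 + 5134 = 19388
Net migration: 10–19 + 450 → 2761; 30–39 − 30 → 17196
Population now: 0–9=7434, 10–19=2761, 20–29=5789, 30–39=17196, 40+=19388
— Period 2 —
Births: 5789 × 0.413 = 2391
10–19: 7434 × 0.963 = 7159
20–29: 2761 × 0.949 = 2620
30–39: 5789 × 0.957 = 5540
40+: 17196 × 0.944 + 19388 × 0.386 = 16233 + 7484 = 23717
Net migration: 10–19 + 450 → 7609; 30–39 − 30 → 5510
Population now: 0–9=2391, 10–19=7609, 20–29=2620, 30–39=5510, 40+=23717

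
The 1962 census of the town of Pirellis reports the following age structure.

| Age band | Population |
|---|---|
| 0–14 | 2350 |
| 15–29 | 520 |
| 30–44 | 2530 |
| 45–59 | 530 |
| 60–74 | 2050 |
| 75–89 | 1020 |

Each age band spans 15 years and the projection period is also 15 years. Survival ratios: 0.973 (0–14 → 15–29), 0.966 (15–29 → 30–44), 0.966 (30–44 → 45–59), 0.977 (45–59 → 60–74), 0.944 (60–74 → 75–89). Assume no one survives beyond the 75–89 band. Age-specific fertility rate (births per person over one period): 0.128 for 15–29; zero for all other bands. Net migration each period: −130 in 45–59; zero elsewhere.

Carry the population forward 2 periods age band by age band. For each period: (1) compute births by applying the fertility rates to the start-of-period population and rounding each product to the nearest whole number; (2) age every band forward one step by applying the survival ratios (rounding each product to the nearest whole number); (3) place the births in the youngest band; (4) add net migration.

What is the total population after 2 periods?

[period 1]
Births: 520 × 0.128 = 67
15–29: 2350 × 0.973 = 2287
30–44: 520 × 0.966 = 502
45–59: 2530 × 0.966 = 2444
60–74: 530 × 0.977 = 518
75–89: 2050 × 0.944 = 1935
Net migration: 45–59 − 130 → 2314
Giving 67 / 2287 / 502 / 2314 / 518 / 1935.
[period 2]
Births: 2287 × 0.128 = 293
15–29: 67 × 0.973 = 65
30–44: 2287 × 0.966 = 2209
45–59: 502 × 0.966 = 485
60–74: 2314 × 0.977 = 2261
75–89: 518 × 0.944 = 489
Net migration: 45–59 − 130 → 355
Giving 293 / 65 / 2209 / 355 / 2261 / 489.
Total after period 2: 293 + 65 + 2209 + 355 + 2261 + 489 = 5672

5672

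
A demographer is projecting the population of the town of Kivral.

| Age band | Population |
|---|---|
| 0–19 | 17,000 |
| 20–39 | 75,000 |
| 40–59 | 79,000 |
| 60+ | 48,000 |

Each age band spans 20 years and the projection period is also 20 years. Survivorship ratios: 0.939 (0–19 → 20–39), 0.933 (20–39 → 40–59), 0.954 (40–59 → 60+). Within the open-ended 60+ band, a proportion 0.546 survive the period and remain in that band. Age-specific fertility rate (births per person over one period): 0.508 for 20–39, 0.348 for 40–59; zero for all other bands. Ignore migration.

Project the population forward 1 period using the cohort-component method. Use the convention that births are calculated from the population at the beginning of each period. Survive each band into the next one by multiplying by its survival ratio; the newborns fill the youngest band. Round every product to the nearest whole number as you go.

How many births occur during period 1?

Period 1:
Births: 75000 × 0.508 = 38100, 79000 × 0.348 = 27492 → 65592
20–39: 17000 × 0.939 = 15963
40–59: 75000 × 0.933 = 69975
60+: 79000 × 0.954 + 48000 × 0.546 = 75366 + 26208 = 101574
End of period: [65592, 15963, 69975, 101574]

65592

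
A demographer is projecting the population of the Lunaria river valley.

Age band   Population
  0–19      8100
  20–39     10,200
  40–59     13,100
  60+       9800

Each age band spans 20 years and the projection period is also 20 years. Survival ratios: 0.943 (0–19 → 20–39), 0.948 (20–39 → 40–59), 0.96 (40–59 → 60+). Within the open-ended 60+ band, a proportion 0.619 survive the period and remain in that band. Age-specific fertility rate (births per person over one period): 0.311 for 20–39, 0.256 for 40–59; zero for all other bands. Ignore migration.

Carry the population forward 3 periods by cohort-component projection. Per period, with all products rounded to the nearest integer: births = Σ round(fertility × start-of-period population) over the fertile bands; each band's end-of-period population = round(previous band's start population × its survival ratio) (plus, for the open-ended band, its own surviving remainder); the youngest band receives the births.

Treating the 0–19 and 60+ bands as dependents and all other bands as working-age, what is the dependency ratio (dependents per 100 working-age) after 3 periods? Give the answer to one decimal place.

226.8

Call the bands 1 to 4, youngest first.
Period 1:
Births: 10200 × 0.311 = 3172 ; 13100 × 0.256 = 3354 → total 6526
Band 2: 8100 × 0.943 = 7638
Band 3: 10200 × 0.948 = 9670
Band 4: 13100 × 0.96 + 9800 × 0.619 = 12576 + 6066 = 18642
Population now: 0–19=6526, 20–39=7638, 40–59=9670, 60+=18642
Period 2:
Births: 7638 × 0.311 = 2375 ; 9670 × 0.256 = 2476 → total 4851
Band 2: 6526 × 0.943 = 6154
Band 3: 7638 × 0.948 = 7241
Band 4: 9670 × 0.96 + 18642 × 0.619 = 9283 + 11539 = 20822
Population now: 0–19=4851, 20–39=6154, 40–59=7241, 60+=20822
Period 3:
Births: 6154 × 0.311 = 1914 ; 7241 × 0.256 = 1854 → total 3768
Band 2: 4851 × 0.943 = 4574
Band 3: 6154 × 0.948 = 5834
Band 4: 7241 × 0.96 + 20822 × 0.619 = 6951 + 12889 = 19840
Population now: 0–19=3768, 20–39=4574, 40–59=5834, 60+=19840
Dependents (band 0–19 + band 60+) = 3768 + 19840 = 23608; working-age = 10408; ratio = 23608/10408 × 100 = 226.8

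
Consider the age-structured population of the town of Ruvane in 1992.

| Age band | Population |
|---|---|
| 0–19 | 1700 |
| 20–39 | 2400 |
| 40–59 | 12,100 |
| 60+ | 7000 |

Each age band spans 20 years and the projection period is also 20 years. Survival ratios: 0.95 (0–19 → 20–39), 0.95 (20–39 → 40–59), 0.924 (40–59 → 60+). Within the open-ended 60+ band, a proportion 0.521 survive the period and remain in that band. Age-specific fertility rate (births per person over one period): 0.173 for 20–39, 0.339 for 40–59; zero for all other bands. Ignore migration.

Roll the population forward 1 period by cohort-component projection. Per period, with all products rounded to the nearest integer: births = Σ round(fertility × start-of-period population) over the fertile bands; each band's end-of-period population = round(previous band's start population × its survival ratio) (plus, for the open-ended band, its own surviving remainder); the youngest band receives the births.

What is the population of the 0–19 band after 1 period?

4517

Period 1.
Births: 2400 × 0.173 = 415  |  12100 × 0.339 = 4102 ⇒ total 4517
20–39: 1700 × 0.95 = 1615
40–59: 2400 × 0.95 = 2280
60+: 12100 × 0.924 + 7000 × 0.521 = 11180 + 3647 = 14827
Population now: 0–19=4517, 20–39=1615, 40–59=2280, 60+=14827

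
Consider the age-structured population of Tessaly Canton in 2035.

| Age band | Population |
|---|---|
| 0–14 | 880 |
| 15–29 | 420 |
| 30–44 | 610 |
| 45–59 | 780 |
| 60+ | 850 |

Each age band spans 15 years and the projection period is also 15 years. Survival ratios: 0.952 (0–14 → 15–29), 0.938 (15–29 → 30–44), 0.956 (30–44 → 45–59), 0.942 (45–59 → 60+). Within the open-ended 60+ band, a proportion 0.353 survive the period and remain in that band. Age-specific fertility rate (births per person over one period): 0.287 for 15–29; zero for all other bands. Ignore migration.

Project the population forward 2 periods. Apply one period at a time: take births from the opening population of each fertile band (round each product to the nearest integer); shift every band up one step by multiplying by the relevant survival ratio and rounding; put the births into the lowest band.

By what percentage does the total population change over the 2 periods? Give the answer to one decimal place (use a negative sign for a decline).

Period 1:
Births: 420 * 0.287 = 121
15–29: 880 * 0.952 = 838
30–44: 420 * 0.938 = 394
45–59: 610 * 0.956 = 583
60+: 780 * 0.942 + 850 * 0.353 = 735 + 300 = 1035
Giving 121 / 838 / 394 / 583 / 1035.
Period 2:
Births: 838 * 0.287 = 241
15–29: 121 * 0.952 = 115
30–44: 838 * 0.938 = 786
45–59: 394 * 0.956 = 377
60+: 583 * 0.942 + 1035 * 0.353 = 549 + 365 = 914
Giving 241 / 115 / 786 / 377 / 914.
Total: 3540 → 2433; change = -1107; percentage change = -31.3%

-31.3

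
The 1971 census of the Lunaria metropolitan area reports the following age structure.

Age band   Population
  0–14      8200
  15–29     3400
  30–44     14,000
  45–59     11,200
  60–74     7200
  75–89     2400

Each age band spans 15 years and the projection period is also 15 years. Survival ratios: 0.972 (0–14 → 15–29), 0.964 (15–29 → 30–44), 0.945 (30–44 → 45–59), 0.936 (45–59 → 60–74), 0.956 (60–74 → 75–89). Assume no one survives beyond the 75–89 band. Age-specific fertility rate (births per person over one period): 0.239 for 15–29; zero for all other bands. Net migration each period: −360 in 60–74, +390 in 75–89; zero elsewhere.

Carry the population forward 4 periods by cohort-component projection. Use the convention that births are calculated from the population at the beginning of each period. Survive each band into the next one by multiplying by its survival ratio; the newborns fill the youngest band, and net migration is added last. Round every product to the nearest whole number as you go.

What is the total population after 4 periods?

Period 1.
Births: 3400 * 0.239 = 813
15–29: 8200 * 0.972 = 7970
30–44: 3400 * 0.964 = 3278
45–59: 14000 * 0.945 = 13230
60–74: 11200 * 0.936 = 10483
75–89: 7200 * 0.956 = 6883
Net migration: 60–74 − 360 → 10123; 75–89 + 390 → 7273
→ [813, 7970, 3278, 13230, 10123, 7273]
Period 2.
Births: 7970 * 0.239 = 1905
15–29: 813 * 0.972 = 790
30–44: 7970 * 0.964 = 7683
45–59: 3278 * 0.945 = 3098
60–74: 13230 * 0.936 = 12383
75–89: 10123 * 0.956 = 9678
Net migration: 60–74 − 360 → 12023; 75–89 + 390 → 10068
→ [1905, 790, 7683, 3098, 12023, 10068]
Period 3.
Births: 790 * 0.239 = 189
15–29: 1905 * 0.972 = 1852
30–44: 790 * 0.964 = 762
45–59: 7683 * 0.945 = 7260
60–74: 3098 * 0.936 = 2900
75–89: 12023 * 0.956 = 11494
Net migration: 60–74 − 360 → 2540; 75–89 + 390 → 11884
→ [189, 1852, 762, 7260, 2540, 11884]
Period 4.
Births: 1852 * 0.239 = 443
15–29: 189 * 0.972 = 184
30–44: 1852 * 0.964 = 1785
45–59: 762 * 0.945 = 720
60–74: 7260 * 0.936 = 6795
75–89: 2540 * 0.956 = 2428
Net migration: 60–74 − 360 → 6435; 75–89 + 390 → 2818
→ [443, 184, 1785, 720, 6435, 2818]
Total after period 4: 443 + 184 + 1785 + 720 + 6435 + 2818 = 12385

12385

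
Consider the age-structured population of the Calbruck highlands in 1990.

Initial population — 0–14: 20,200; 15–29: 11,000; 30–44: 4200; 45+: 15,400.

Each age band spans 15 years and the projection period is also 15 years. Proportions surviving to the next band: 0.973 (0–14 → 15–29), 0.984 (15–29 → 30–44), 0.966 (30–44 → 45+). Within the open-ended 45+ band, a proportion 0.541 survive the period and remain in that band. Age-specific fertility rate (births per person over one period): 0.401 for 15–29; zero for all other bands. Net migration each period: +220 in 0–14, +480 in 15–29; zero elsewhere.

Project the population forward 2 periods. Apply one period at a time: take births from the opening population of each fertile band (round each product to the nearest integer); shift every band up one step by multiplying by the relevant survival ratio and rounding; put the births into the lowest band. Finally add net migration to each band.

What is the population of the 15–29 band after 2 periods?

Period 1.
Births: 11000 × 0.401 = 4411
15–29: 20200 × 0.973 = 19655
30–44: 11000 × 0.984 = 10824
45+: 4200 × 0.966 + 15400 × 0.541 = 4057 + 8331 = 12388
Net migration: 0–14 + 220 → 4631; 15–29 + 480 → 20135
Giving 4631 / 20135 / 10824 / 12388.
Period 2.
Births: 20135 × 0.401 = 8074
15–29: 4631 × 0.973 = 4506
30–44: 20135 × 0.984 = 19813
45+: 10824 × 0.966 + 12388 × 0.541 = 10456 + 6702 = 17158
Net migration: 0–14 + 220 → 8294; 15–29 + 480 → 4986
Giving 8294 / 4986 / 19813 / 17158.

4986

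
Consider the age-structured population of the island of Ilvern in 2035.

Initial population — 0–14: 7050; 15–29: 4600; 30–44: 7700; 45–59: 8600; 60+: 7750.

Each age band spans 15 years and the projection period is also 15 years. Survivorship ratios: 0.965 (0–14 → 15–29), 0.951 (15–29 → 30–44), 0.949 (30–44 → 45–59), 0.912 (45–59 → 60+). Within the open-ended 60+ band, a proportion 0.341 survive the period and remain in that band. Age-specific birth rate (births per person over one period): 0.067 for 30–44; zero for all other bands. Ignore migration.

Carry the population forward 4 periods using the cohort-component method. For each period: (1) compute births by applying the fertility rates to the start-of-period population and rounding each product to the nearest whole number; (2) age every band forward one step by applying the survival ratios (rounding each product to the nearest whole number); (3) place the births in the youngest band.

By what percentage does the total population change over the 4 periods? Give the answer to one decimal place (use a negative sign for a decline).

-74.1

Period 1.
Births: 7700 × 0.067 = 516
15–29: 7050 × 0.965 = 6803
30–44: 4600 × 0.951 = 4375
45–59: 7700 × 0.949 = 7307
60+: 8600 × 0.912 + 7750 × 0.341 = 7843 + 2643 = 10486
→ [516, 6803, 4375, 7307, 10486]
Period 2.
Births: 4375 × 0.067 = 293
15–29: 516 × 0.965 = 498
30–44: 6803 × 0.951 = 6470
45–59: 4375 × 0.949 = 4152
60+: 7307 × 0.912 + 10486 × 0.341 = 6664 + 3576 = 10240
→ [293, 498, 6470, 4152, 10240]
Period 3.
Births: 6470 × 0.067 = 433
15–29: 293 × 0.965 = 283
30–44: 498 × 0.951 = 474
45–59: 6470 × 0.949 = 6140
60+: 4152 × 0.912 + 10240 × 0.341 = 3787 + 3492 = 7279
→ [433, 283, 474, 6140, 7279]
Period 4.
Births: 474 × 0.067 = 32
15–29: 433 × 0.965 = 418
30–44: 283 × 0.951 = 269
45–59: 474 × 0.949 = 450
60+: 6140 × 0.912 + 7279 × 0.341 = 5600 + 2482 = 8082
→ [32, 418, 269, 450, 8082]
Total: 35700 → 9251; change = -26449; percentage change = -74.1%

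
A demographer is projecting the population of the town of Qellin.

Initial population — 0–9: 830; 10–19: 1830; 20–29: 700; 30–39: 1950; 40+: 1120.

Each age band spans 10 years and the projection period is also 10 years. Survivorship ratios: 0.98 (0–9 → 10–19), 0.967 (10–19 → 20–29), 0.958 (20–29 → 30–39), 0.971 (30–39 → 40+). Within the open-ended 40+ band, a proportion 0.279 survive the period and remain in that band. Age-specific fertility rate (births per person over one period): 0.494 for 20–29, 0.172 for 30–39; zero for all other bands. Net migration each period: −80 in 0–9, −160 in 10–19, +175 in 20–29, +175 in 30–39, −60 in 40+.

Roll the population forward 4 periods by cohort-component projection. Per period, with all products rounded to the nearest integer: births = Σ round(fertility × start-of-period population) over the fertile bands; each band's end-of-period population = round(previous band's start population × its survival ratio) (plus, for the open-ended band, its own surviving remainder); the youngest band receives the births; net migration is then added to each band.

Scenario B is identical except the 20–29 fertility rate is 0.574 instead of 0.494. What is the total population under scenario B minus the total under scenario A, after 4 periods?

[period 1]
Births: 700 × 0.494 = 346  |  1950 × 0.172 = 335 ⇒ total 681
10–19: 830 × 0.98 = 813
20–29: 1830 × 0.967 = 1770
30–39: 700 × 0.958 = 671
40+: 1950 × 0.971 + 1120 × 0.279 = 1893 + 312 = 2205
Net migration: 0–9 − 80 → 601; 10–19 − 160 → 653; 20–29 + 175 → 1945; 30–39 + 175 → 846; 40+ − 60 → 2145
End of period: [601, 653, 1945, 846, 2145]
[period 2]
Births: 1945 × 0.494 = 961  |  846 × 0.172 = 146 ⇒ total 1107
10–19: 601 × 0.98 = 589
20–29: 653 × 0.967 = 631
30–39: 1945 × 0.958 = 1863
40+: 846 × 0.971 + 2145 × 0.279 = 821 + 598 = 1419
Net migration: 0–9 − 80 → 1027; 10–19 − 160 → 429; 20–29 + 175 → 806; 30–39 + 175 → 2038; 40+ − 60 → 1359
End of period: [1027, 429, 806, 2038, 1359]
[period 3]
Births: 806 × 0.494 = 398  |  2038 × 0.172 = 351 ⇒ total 749
10–19: 1027 × 0.98 = 1006
20–29: 429 × 0.967 = 415
30–39: 806 × 0.958 = 772
40+: 2038 × 0.971 + 1359 × 0.279 = 1979 + 379 = 2358
Net migration: 0–9 − 80 → 669; 10–19 − 160 → 846; 20–29 + 175 → 590; 30–39 + 175 → 947; 40+ − 60 → 2298
End of period: [669, 846, 590, 947, 2298]
[period 4]
Births: 590 × 0.494 = 291  |  947 × 0.172 = 163 ⇒ total 454
10–19: 669 × 0.98 = 656
20–29: 846 × 0.967 = 818
30–39: 590 × 0.958 = 565
40+: 947 × 0.971 + 2298 × 0.279 = 920 + 641 = 1561
Net migration: 0–9 − 80 → 374; 10–19 − 160 → 496; 20–29 + 175 → 993; 30–39 + 175 → 740; 40+ − 60 → 1501
End of period: [374, 496, 993, 740, 1501]
Scenario A total after 4 periods: 4104
Scenario B projection —
[period 1]
Births: 700 × 0.574 = 402  |  1950 × 0.172 = 335 ⇒ total 737
10–19: 830 × 0.98 = 813
20–29: 1830 × 0.967 = 1770
30–39: 700 × 0.958 = 671
40+: 1950 × 0.971 + 1120 × 0.279 = 1893 + 312 = 2205
Net migration: 0–9 − 80 → 657; 10–19 − 160 → 653; 20–29 + 175 → 1945; 30–39 + 175 → 846; 40+ − 60 → 2145
End of period: [657, 653, 1945, 846, 2145]
[period 2]
Births: 1945 × 0.574 = 1116  |  846 × 0.172 = 146 ⇒ total 1262
10–19: 657 × 0.98 = 644
20–29: 653 × 0.967 = 631
30–39: 1945 × 0.958 = 1863
40+: 846 × 0.971 + 2145 × 0.279 = 821 + 598 = 1419
Net migration: 0–9 − 80 → 1182; 10–19 − 160 → 484; 20–29 + 175 → 806; 30–39 + 175 → 2038; 40+ − 60 → 1359
End of period: [1182, 484, 806, 2038, 1359]
[period 3]
Births: 806 × 0.574 = 463  |  2038 × 0.172 = 351 ⇒ total 814
10–19: 1182 × 0.98 = 1158
20–29: 484 × 0.967 = 468
30–39: 806 × 0.958 = 772
40+: 2038 × 0.971 + 1359 × 0.279 = 1979 + 379 = 2358
Net migration: 0–9 − 80 → 734; 10–19 − 160 → 998; 20–29 + 175 → 643; 30–39 + 175 → 947; 40+ − 60 → 2298
End of period: [734, 998, 643, 947, 2298]
[period 4]
Births: 643 × 0.574 = 369  |  947 × 0.172 = 163 ⇒ total 532
10–19: 734 × 0.98 = 719
20–29: 998 × 0.967 = 965
30–39: 643 × 0.958 = 616
40+: 947 × 0.971 + 2298 × 0.279 = 920 + 641 = 1561
Net migration: 0–9 − 80 → 452; 10–19 − 160 → 559; 20–29 + 175 → 1140; 30–39 + 175 → 791; 40+ − 60 → 1501
End of period: [452, 559, 1140, 791, 1501]
Scenario B total after 4 periods: 4443
Difference B − A = 4443 − 4104 = 339

339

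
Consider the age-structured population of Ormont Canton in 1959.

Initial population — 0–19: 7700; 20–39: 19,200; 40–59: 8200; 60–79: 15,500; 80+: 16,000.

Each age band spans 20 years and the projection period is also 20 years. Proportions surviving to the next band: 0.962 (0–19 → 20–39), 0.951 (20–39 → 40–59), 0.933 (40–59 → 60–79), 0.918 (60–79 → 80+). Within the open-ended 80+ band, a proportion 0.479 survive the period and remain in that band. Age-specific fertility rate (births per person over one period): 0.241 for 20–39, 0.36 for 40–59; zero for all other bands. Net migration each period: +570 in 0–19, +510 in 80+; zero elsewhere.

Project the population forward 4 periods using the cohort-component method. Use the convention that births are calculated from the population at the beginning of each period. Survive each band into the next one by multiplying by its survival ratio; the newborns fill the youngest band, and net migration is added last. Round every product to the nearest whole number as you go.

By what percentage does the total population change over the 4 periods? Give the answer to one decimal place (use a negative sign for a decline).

Numbering the bands 1..5 from youngest to oldest:
[period 1]
Births: 19200 * 0.241 = 4627, 8200 * 0.36 = 2952 — total 7579
Band 2: 7700 * 0.962 = 7407
Band 3: 19200 * 0.951 = 18259
Band 4: 8200 * 0.933 = 7651
Band 5: 15500 * 0.918 + 16000 * 0.479 = 14229 + 7664 = 21893
Net migration: Band 1 + 570 → 8149; Band 5 + 510 → 22403
Giving 8149 / 7407 / 18259 / 7651 / 22403.
[period 2]
Births: 7407 * 0.241 = 1785, 18259 * 0.36 = 6573 — total 8358
Band 2: 8149 * 0.962 = 7839
Band 3: 7407 * 0.951 = 7044
Band 4: 18259 * 0.933 = 17036
Band 5: 7651 * 0.918 + 22403 * 0.479 = 7024 + 10731 = 17755
Net migration: Band 1 + 570 → 8928; Band 5 + 510 → 18265
Giving 8928 / 7839 / 7044 / 17036 / 18265.
[period 3]
Births: 7839 * 0.241 = 1889, 7044 * 0.36 = 2536 — total 4425
Band 2: 8928 * 0.962 = 8589
Band 3: 7839 * 0.951 = 7455
Band 4: 7044 * 0.933 = 6572
Band 5: 17036 * 0.918 + 18265 * 0.479 = 15639 + 8749 = 24388
Net migration: Band 1 + 570 → 4995; Band 5 + 510 → 24898
Giving 4995 / 8589 / 7455 / 6572 / 24898.
[period 4]
Births: 8589 * 0.241 = 2070, 7455 * 0.36 = 2684 — total 4754
Band 2: 4995 * 0.962 = 4805
Band 3: 8589 * 0.951 = 8168
Band 4: 7455 * 0.933 = 6956
Band 5: 6572 * 0.918 + 24898 * 0.479 = 6033 + 11926 = 17959
Net migration: Band 1 + 570 → 5324; Band 5 + 510 → 18469
Giving 5324 / 4805 / 8168 / 6956 / 18469.
Total: 66600 → 43722; change = -22878; percentage change = -34.4%

-34.4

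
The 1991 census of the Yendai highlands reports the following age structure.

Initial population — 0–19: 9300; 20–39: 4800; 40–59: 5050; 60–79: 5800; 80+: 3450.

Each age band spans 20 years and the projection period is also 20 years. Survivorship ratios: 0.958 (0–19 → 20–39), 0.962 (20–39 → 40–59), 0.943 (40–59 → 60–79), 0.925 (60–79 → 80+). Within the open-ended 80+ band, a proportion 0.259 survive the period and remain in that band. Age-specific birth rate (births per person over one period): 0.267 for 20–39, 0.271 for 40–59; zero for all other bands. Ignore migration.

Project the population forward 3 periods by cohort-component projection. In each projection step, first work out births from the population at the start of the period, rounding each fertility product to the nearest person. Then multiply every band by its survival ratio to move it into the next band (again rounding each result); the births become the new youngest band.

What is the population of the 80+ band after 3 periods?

5589

Period 1.
Births: 4800 × 0.267 = 1282, 5050 × 0.271 = 1369 ⇒ total 2651
20–39: 9300 × 0.958 = 8909
40–59: 4800 × 0.962 = 4618
60–79: 5050 × 0.943 = 4762
80+: 5800 × 0.925 + 3450 × 0.259 = 5365 + 894 = 6259
End of period: [2651, 8909, 4618, 4762, 6259]
Period 2.
Births: 8909 × 0.267 = 2379, 4618 × 0.271 = 1251 ⇒ total 3630
20–39: 2651 × 0.958 = 2540
40–59: 8909 × 0.962 = 8570
60–79: 4618 × 0.943 = 4355
80+: 4762 × 0.925 + 6259 × 0.259 = 4405 + 1621 = 6026
End of period: [3630, 2540, 8570, 4355, 6026]
Period 3.
Births: 2540 × 0.267 = 678, 8570 × 0.271 = 2322 ⇒ total 3000
20–39: 3630 × 0.958 = 3478
40–59: 2540 × 0.962 = 2443
60–79: 8570 × 0.943 = 8082
80+: 4355 × 0.925 + 6026 × 0.259 = 4028 + 1561 = 5589
End of period: [3000, 3478, 2443, 8082, 5589]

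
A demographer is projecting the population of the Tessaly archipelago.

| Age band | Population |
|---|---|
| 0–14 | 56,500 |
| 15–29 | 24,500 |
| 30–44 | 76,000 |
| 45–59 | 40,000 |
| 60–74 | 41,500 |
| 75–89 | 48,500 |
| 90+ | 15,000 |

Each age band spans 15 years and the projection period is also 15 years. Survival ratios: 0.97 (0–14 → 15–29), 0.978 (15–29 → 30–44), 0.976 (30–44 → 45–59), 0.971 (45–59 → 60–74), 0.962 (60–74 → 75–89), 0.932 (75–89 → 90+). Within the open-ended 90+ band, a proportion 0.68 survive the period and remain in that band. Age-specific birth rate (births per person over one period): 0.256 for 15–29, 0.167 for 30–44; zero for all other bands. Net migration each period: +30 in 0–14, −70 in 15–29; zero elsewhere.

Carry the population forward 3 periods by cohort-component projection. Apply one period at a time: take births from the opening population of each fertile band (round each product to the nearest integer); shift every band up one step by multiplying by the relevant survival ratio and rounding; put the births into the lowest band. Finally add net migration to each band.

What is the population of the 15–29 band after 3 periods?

— Period 1 —
Births: 24500 × 0.256 = 6272 ; 76000 × 0.167 = 12692 → 18964
15–29: 56500 × 0.97 = 54805
30–44: 24500 × 0.978 = 23961
45–59: 76000 × 0.976 = 74176
60–74: 40000 × 0.971 = 38840
75–89: 41500 × 0.962 = 39923
90+: 48500 × 0.932 + 15000 × 0.68 = 45202 + 10200 = 55402
Net migration: 0–14 + 30 → 18994; 15–29 − 70 → 54735
Giving 18994 / 54735 / 23961 / 74176 / 38840 / 39923 / 55402.
— Period 2 —
Births: 54735 × 0.256 = 14012 ; 23961 × 0.167 = 4001 → 18013
15–29: 18994 × 0.97 = 18424
30–44: 54735 × 0.978 = 53531
45–59: 23961 × 0.976 = 23386
60–74: 74176 × 0.971 = 72025
75–89: 38840 × 0.962 = 37364
90+: 39923 × 0.932 + 55402 × 0.68 = 37208 + 37673 = 74881
Net migration: 0–14 + 30 → 18043; 15–29 − 70 → 18354
Giving 18043 / 18354 / 53531 / 23386 / 72025 / 37364 / 74881.
— Period 3 —
Births: 18354 × 0.256 = 4699 ; 53531 × 0.167 = 8940 → 13639
15–29: 18043 × 0.97 = 17502
30–44: 18354 × 0.978 = 17950
45–59: 53531 × 0.976 = 52246
60–74: 23386 × 0.971 = 22708
75–89: 72025 × 0.962 = 69288
90+: 37364 × 0.932 + 74881 × 0.68 = 34823 + 50919 = 85742
Net migration: 0–14 + 30 → 13669; 15–29 − 70 → 17432
Giving 13669 / 17432 / 17950 / 52246 / 22708 / 69288 / 85742.

17432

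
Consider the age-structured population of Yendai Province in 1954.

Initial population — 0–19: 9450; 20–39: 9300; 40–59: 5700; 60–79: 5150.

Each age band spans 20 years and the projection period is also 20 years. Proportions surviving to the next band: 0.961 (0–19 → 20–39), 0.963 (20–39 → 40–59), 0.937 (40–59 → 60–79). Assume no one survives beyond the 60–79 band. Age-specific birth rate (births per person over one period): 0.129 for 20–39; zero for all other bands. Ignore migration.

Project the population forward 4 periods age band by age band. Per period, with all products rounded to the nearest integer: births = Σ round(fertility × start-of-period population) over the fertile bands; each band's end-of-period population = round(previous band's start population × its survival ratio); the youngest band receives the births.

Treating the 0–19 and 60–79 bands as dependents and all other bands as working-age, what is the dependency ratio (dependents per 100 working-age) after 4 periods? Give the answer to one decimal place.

Let group 1 be 0–19 through group 4 = 60–79.
— Period 1 —
Births: 9300 × 0.129 = 1200
Group 2: 9450 × 0.961 = 9081
Group 3: 9300 × 0.963 = 8956
Group 4: 5700 × 0.937 = 5341
Population now: 0–19=1200, 20–39=9081, 40–59=8956, 60–79=5341
— Period 2 —
Births: 9081 × 0.129 = 1171
Group 2: 1200 × 0.961 = 1153
Group 3: 9081 × 0.963 = 8745
Group 4: 8956 × 0.937 = 8392
Population now: 0–19=1171, 20–39=1153, 40–59=8745, 60–79=8392
— Period 3 —
Births: 1153 × 0.129 = 149
Group 2: 1171 × 0.961 = 1125
Group 3: 1153 × 0.963 = 1110
Group 4: 8745 × 0.937 = 8194
Population now: 0–19=149, 20–39=1125, 40–59=1110, 60–79=8194
— Period 4 —
Births: 1125 × 0.129 = 145
Group 2: 149 × 0.961 = 143
Group 3: 1125 × 0.963 = 1083
Group 4: 1110 × 0.937 = 1040
Population now: 0–19=145, 20–39=143, 40–59=1083, 60–79=1040
Dependents (band 0–19 + band 60–79) = 145 + 1040 = 1185; working-age = 1226; ratio = 1185/1226 × 100 = 96.7

96.7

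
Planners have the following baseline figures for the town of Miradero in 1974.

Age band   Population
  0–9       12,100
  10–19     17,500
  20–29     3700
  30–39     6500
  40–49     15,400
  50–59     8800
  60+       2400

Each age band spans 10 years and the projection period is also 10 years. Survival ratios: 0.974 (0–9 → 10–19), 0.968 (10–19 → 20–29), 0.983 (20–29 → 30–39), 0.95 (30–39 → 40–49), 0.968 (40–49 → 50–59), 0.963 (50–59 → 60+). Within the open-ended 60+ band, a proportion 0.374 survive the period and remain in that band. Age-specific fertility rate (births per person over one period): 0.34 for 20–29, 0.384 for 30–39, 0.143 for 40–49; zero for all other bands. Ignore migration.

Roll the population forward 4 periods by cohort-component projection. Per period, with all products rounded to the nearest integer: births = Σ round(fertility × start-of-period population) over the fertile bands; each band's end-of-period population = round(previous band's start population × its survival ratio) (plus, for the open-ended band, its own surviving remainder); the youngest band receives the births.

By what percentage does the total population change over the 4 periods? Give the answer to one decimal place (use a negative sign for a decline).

Period 1.
Births: 3700 × 0.34 = 1258  |  6500 × 0.384 = 2496  |  15400 × 0.143 = 2202 ⇒ total 5956
10–19: 12100 × 0.974 = 11785
20–29: 17500 × 0.968 = 16940
30–39: 3700 × 0.983 = 3637
40–49: 6500 × 0.95 = 6175
50–59: 15400 × 0.968 = 14907
60+: 8800 × 0.963 + 2400 × 0.374 = 8474 + 898 = 9372
Giving 5956 / 11785 / 16940 / 3637 / 6175 / 14907 / 9372.
Period 2.
Births: 16940 × 0.34 = 5760  |  3637 × 0.384 = 1397  |  6175 × 0.143 = 883 ⇒ total 8040
10–19: 5956 × 0.974 = 5801
20–29: 11785 × 0.968 = 11408
30–39: 16940 × 0.983 = 16652
40–49: 3637 × 0.95 = 3455
50–59: 6175 × 0.968 = 5977
60+: 14907 × 0.963 + 9372 × 0.374 = 14355 + 3505 = 17860
Giving 8040 / 5801 / 11408 / 16652 / 3455 / 5977 / 17860.
Period 3.
Births: 11408 × 0.34 = 3879  |  16652 × 0.384 = 6394  |  3455 × 0.143 = 494 ⇒ total 10767
10–19: 8040 × 0.974 = 7831
20–29: 5801 × 0.968 = 5615
30–39: 11408 × 0.983 = 11214
40–49: 16652 × 0.95 = 15819
50–59: 3455 × 0.968 = 3344
60+: 5977 × 0.963 + 17860 × 0.374 = 5756 + 6680 = 12436
Giving 10767 / 7831 / 5615 / 11214 / 15819 / 3344 / 12436.
Period 4.
Births: 5615 × 0.34 = 1909  |  11214 × 0.384 = 4306  |  15819 × 0.143 = 2262 ⇒ total 8477
10–19: 10767 × 0.974 = 10487
20–29: 7831 × 0.968 = 7580
30–39: 5615 × 0.983 = 5520
40–49: 11214 × 0.95 = 10653
50–59: 15819 × 0.968 = 15313
60+: 3344 × 0.963 + 12436 × 0.374 = 3220 + 4651 = 7871
Giving 8477 / 10487 / 7580 / 5520 / 10653 / 15313 / 7871.
Total: 66400 → 65901; change = -499; percentage change = -0.8%

-0.8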